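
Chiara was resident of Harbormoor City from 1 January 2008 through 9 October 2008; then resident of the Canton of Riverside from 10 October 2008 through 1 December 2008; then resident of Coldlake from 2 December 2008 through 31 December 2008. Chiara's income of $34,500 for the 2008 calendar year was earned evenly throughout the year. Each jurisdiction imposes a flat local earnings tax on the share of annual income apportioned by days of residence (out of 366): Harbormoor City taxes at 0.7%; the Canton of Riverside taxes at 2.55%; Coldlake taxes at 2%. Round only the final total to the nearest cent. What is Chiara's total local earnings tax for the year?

Harbormoor City, 1 January – 9 October 2008: 283 days → $34,500 × 0.7% × 283/366 = $186.7336
The Canton of Riverside, 10 October – 1 December 2008: 53 days → $34,500 × 2.55% × 53/366 = $127.3955
Coldlake, 2 December – 31 December 2008: 30 days → $34,500 × 2% × 30/366 = $56.5574
Total = $370.6865

$370.69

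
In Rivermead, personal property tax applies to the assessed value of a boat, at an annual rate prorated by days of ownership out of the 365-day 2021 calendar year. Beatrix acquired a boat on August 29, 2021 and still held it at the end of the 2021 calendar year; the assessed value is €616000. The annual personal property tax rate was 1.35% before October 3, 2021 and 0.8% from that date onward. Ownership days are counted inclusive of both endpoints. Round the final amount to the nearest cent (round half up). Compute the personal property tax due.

€2012.55

August 29 – October 2, 2021: 35 days at 1.35% → €616000 × 1.35% × 35/365 = €797.4247
October 3 – December 31, 2021: 90 days at 0.8% → €616000 × 0.8% × 90/365 = €1215.1233
Total = €2012.5479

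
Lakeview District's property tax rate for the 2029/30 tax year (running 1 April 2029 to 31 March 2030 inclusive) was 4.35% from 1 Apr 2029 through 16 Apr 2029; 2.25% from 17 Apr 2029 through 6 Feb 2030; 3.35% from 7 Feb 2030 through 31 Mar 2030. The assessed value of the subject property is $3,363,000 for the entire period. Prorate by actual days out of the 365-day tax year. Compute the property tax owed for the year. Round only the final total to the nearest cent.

$84,134.89

1 Apr – 16 Apr 2029: 16 days at 4.35% → $3,363,000 × 4.35% × 16/365 = $6,412.7342
17 Apr 2029 – 6 Feb 2030: 296 days at 2.25% → $3,363,000 × 2.25% × 296/365 = $61,363.2329
7 Feb – 31 Mar 2030: 53 days at 3.35% → $3,363,000 × 3.35% × 53/365 = $16,358.9219
Total = $84,134.8890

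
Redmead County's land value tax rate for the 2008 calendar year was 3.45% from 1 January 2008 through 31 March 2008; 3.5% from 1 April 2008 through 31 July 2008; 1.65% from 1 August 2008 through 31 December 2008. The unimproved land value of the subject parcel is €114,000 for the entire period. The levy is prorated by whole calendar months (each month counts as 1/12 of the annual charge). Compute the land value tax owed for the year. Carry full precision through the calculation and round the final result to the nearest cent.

€3,097.00

1 January – 31 March 2008: 3 months at 3.45% → €114,000 × 3.45% × 3/12 = €983.2500
1 April – 31 July 2008: 4 months at 3.5% → €114,000 × 3.5% × 4/12 = €1,330.0000
1 August – 31 December 2008: 5 months at 1.65% → €114,000 × 1.65% × 5/12 = €783.7500
Total = €3,097.0000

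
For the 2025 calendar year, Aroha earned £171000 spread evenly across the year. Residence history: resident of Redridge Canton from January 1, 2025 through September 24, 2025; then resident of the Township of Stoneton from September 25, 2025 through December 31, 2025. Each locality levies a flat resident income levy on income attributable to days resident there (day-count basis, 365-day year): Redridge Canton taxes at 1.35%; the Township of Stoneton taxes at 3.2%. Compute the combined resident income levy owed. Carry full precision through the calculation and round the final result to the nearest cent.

£3157.88

Redridge Canton, January 1 – September 24, 2025: 267 days → £171000 × 1.35% × 267/365 = £1688.6836
The Township of Stoneton, September 25 – December 31, 2025: 98 days → £171000 × 3.2% × 98/365 = £1469.1945
Total = £3157.8781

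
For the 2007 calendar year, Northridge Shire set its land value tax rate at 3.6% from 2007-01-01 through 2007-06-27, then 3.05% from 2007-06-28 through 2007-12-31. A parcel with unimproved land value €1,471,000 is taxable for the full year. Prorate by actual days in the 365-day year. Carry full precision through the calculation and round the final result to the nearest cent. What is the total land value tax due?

2007-01-01 to 2007-06-27: 178 days at 3.6% → €1,471,000 × 3.6% × 178/365 = €25,825.1178
2007-06-28 to 2007-12-31: 187 days at 3.05% → €1,471,000 × 3.05% × 187/365 = €22,985.8863
Total = €48,811.0041

€48,811.00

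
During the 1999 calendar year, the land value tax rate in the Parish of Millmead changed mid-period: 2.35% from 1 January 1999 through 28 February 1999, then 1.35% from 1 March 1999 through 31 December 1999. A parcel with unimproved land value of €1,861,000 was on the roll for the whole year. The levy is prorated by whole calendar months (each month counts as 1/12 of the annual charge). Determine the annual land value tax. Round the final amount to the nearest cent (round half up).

1 January – 28 February 1999: 2 months at 2.35% → €1,861,000 × 2.35% × 2/12 = €7,288.9167
1 March – 31 December 1999: 10 months at 1.35% → €1,861,000 × 1.35% × 10/12 = €20,936.2500
Total = €28,225.1667

€28,225.17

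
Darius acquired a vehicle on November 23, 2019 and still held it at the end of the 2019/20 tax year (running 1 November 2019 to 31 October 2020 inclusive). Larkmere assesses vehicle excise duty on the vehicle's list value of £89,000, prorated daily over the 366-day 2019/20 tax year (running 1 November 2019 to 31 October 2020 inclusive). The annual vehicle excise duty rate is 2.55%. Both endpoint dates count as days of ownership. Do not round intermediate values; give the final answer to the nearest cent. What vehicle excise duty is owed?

£2,133.08

Days held (November 23, 2019 – October 31, 2020): 344 out of 366
Tax = £89,000 × 2.55% × 344/366 = £2,133.0820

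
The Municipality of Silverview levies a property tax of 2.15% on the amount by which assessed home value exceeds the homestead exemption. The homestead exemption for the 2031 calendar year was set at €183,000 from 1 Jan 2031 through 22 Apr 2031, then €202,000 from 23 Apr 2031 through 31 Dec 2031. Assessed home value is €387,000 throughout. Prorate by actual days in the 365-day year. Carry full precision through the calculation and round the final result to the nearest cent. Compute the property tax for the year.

€4,102.85

1 Jan – 22 Apr 2031: 112 days, exemption €183,000 → (€387,000 − €183,000) × 2.15% × 112/365 = €1,345.8411
23 Apr – 31 Dec 2031: 253 days, exemption €202,000 → (€387,000 − €202,000) × 2.15% × 253/365 = €2,757.0068
Total = €4,102.8479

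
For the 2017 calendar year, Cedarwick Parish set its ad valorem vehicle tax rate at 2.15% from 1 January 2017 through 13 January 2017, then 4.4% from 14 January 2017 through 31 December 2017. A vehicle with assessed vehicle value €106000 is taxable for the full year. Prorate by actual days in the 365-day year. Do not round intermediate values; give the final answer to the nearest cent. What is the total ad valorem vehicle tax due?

1 January – 13 January 2017: 13 days at 2.15% → €106000 × 2.15% × 13/365 = €81.1699
14 January – 31 December 2017: 352 days at 4.4% → €106000 × 4.4% × 352/365 = €4497.8849
Total = €4579.0548

€4579.05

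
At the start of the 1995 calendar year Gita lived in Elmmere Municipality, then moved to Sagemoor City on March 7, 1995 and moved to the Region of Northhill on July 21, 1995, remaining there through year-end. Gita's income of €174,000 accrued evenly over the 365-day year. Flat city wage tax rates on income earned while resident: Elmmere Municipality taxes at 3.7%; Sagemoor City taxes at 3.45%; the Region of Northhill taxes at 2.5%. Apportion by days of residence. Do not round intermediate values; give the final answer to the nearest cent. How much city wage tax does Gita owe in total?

Elmmere Municipality, January 1 – March 6, 1995: 65 days → €174,000 × 3.7% × 65/365 = €1,146.4932
Sagemoor City, March 7 – July 20, 1995: 136 days → €174,000 × 3.45% × 136/365 = €2,236.7342
The Region of Northhill, July 21 – December 31, 1995: 164 days → €174,000 × 2.5% × 164/365 = €1,954.5205
Total = €5,337.7479

€5,337.75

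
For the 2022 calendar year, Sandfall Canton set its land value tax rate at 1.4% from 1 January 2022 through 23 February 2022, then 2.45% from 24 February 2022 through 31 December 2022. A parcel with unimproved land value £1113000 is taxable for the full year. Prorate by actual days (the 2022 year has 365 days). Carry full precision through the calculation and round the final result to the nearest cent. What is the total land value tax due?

£25539.54

1 January – 23 February 2022: 54 days at 1.4% → £1113000 × 1.4% × 54/365 = £2305.2822
24 February – 31 December 2022: 311 days at 2.45% → £1113000 × 2.45% × 311/365 = £23234.2562
Total = £25539.5384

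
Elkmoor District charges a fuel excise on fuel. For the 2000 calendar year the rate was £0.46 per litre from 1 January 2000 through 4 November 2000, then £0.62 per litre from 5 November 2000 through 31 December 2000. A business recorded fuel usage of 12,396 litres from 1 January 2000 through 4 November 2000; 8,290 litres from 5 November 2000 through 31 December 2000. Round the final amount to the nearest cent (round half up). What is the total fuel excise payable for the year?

1 January – 4 November 2000: 12,396 litres at £0.46/litre → £5,702.16
5 November – 31 December 2000: 8,290 litres at £0.62/litre → £5,139.80

£10,841.96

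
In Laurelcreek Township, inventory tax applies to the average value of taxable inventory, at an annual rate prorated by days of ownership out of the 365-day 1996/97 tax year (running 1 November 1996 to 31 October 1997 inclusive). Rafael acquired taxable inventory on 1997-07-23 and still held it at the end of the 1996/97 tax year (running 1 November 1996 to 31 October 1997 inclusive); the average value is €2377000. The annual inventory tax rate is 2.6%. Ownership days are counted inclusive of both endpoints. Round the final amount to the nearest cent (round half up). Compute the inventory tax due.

Days held (1997-07-23 to 1997-10-31): 101 out of 365
Tax = €2377000 × 2.6% × 101/365 = €17101.3753

€17101.38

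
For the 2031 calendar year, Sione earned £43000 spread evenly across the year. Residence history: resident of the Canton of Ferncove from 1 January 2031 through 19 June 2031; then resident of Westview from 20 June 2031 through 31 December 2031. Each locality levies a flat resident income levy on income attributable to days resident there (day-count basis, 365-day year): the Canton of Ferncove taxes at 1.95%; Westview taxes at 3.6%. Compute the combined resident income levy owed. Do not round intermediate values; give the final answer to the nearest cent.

£1217.55

The Canton of Ferncove, 1 January – 19 June 2031: 170 days → £43000 × 1.95% × 170/365 = £390.5342
Westview, 20 June – 31 December 2031: 195 days → £43000 × 3.6% × 195/365 = £827.0137
Total = £1217.5479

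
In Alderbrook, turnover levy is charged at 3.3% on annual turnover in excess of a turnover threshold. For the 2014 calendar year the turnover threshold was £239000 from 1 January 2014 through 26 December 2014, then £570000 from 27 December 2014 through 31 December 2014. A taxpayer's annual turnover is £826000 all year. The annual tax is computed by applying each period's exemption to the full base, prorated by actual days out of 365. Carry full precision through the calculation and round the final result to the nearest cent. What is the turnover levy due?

£19221.37

1 January – 26 December 2014: 360 days, exemption £239000 → (£826000 − £239000) × 3.3% × 360/365 = £19105.6438
27 December – 31 December 2014: 5 days, exemption £570000 → (£826000 − £570000) × 3.3% × 5/365 = £115.7260
Total = £19221.3699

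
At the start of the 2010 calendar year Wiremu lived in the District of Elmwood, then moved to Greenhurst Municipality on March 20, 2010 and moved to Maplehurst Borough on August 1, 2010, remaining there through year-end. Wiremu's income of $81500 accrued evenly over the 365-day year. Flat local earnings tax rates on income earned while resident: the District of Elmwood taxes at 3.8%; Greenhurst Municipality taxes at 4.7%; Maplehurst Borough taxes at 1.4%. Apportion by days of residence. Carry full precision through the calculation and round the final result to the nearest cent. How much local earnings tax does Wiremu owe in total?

$2546.37

The District of Elmwood, January 1 – March 19, 2010: 78 days → $81500 × 3.8% × 78/365 = $661.8247
Greenhurst Municipality, March 20 – July 31, 2010: 134 days → $81500 × 4.7% × 134/365 = $1406.2658
Maplehurst Borough, August 1 – December 31, 2010: 153 days → $81500 × 1.4% × 153/365 = $478.2822
Total = $2546.3726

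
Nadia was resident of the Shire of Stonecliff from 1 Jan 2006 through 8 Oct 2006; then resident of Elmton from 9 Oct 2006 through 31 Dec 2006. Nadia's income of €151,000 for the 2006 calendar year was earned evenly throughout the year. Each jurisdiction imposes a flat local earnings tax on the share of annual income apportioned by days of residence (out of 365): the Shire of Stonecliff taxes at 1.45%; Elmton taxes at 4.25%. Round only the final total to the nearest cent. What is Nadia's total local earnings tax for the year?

The Shire of Stonecliff, 1 Jan – 8 Oct 2006: 281 days → €151,000 × 1.45% × 281/365 = €1,685.6151
Elmton, 9 Oct – 31 Dec 2006: 84 days → €151,000 × 4.25% × 84/365 = €1,476.9041
Total = €3,162.5192

€3,162.52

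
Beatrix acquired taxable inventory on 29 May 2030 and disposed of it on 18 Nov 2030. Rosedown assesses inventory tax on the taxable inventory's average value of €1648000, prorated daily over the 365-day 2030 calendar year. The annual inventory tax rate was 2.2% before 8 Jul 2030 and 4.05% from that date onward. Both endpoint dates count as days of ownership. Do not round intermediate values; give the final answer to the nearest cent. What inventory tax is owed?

29 May – 7 Jul 2030: 40 days at 2.2% → €1648000 × 2.2% × 40/365 = €3973.2603
8 Jul – 18 Nov 2030: 134 days at 4.05% → €1648000 × 4.05% × 134/365 = €24503.2767
Total = €28476.5370

€28476.54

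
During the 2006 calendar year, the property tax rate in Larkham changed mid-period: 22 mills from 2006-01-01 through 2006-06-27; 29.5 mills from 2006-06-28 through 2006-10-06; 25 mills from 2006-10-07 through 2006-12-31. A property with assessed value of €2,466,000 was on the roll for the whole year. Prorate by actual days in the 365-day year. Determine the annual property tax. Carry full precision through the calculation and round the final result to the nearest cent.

€61,112.88

2006-01-01 to 2006-06-27: 178 days at 22 mills → €2,466,000 × 2.2% × 178/365 = €26,457.1397
2006-06-28 to 2006-10-06: 101 days at 29.5 mills → €2,466,000 × 2.95% × 101/365 = €20,129.9918
2006-10-07 to 2006-12-31: 86 days at 25 mills → €2,466,000 × 2.5% × 86/365 = €14,525.7534
Total = €61,112.8849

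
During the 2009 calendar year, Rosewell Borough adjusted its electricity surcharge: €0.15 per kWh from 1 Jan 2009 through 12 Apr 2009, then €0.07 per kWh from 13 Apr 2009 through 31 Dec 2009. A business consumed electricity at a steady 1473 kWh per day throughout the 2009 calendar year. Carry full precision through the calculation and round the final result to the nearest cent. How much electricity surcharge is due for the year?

1 Jan – 12 Apr 2009: 102 days × 1473 kWh/day = 150,246 kWh at €0.15/kWh → €22,536.90
13 Apr – 31 Dec 2009: 263 days × 1473 kWh/day = 387,399 kWh at €0.07/kWh → €27,117.93

€49,654.83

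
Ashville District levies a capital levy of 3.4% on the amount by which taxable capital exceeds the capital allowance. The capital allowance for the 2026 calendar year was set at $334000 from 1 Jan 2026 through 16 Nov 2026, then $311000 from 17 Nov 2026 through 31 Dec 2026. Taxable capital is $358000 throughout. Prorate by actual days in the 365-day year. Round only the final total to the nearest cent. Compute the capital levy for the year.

$912.41

1 Jan – 16 Nov 2026: 320 days, exemption $334000 → ($358000 − $334000) × 3.4% × 320/365 = $715.3973
17 Nov – 31 Dec 2026: 45 days, exemption $311000 → ($358000 − $311000) × 3.4% × 45/365 = $197.0137
Total = $912.4110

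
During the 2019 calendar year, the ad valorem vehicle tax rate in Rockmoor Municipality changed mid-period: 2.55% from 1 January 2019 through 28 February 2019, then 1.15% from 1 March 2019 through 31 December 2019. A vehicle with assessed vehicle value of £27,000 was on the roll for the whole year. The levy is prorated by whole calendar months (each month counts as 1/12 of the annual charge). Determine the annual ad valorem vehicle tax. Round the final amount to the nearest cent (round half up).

1 January – 28 February 2019: 2 months at 2.55% → £27,000 × 2.55% × 2/12 = £114.7500
1 March – 31 December 2019: 10 months at 1.15% → £27,000 × 1.15% × 10/12 = £258.7500
Total = £373.5000

£373.50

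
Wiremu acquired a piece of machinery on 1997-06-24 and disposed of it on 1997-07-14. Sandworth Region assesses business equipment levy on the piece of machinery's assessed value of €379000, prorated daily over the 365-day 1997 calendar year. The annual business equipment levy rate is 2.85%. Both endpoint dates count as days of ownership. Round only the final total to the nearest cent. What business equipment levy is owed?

Days held (1997-06-24 to 1997-07-14): 21 out of 365
Tax = €379000 × 2.85% × 21/365 = €621.4562

€621.46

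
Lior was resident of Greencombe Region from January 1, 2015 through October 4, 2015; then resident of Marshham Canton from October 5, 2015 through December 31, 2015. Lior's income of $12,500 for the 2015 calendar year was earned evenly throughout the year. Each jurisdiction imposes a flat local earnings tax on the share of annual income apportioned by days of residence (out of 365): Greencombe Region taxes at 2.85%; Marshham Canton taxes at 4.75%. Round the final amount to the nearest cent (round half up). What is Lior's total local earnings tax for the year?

Greencombe Region, January 1 – October 4, 2015: 277 days → $12,500 × 2.85% × 277/365 = $270.3596
Marshham Canton, October 5 – December 31, 2015: 88 days → $12,500 × 4.75% × 88/365 = $143.1507
Total = $413.5103

$413.51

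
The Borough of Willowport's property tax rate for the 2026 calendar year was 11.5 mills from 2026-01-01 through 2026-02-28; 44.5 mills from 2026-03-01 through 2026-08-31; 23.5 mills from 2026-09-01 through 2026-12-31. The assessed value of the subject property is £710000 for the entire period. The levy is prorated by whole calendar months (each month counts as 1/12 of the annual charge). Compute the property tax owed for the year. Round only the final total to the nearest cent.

£22720.00

2026-01-01 to 2026-02-28: 2 months at 11.5 mills → £710000 × 1.15% × 2/12 = £1360.8333
2026-03-01 to 2026-08-31: 6 months at 44.5 mills → £710000 × 4.45% × 6/12 = £15797.5000
2026-09-01 to 2026-12-31: 4 months at 23.5 mills → £710000 × 2.35% × 4/12 = £5561.6667
Total = £22720.0000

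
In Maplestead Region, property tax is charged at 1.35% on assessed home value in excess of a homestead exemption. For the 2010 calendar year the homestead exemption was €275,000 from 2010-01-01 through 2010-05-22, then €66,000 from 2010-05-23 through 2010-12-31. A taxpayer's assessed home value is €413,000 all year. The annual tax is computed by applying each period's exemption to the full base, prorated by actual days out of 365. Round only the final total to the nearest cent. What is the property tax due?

2010-01-01 to 2010-05-22: 142 days, exemption €275,000 → (€413,000 − €275,000) × 1.35% × 142/365 = €724.7836
2010-05-23 to 2010-12-31: 223 days, exemption €66,000 → (€413,000 − €66,000) × 1.35% × 223/365 = €2,862.0370
Total = €3,586.8205

€3,586.82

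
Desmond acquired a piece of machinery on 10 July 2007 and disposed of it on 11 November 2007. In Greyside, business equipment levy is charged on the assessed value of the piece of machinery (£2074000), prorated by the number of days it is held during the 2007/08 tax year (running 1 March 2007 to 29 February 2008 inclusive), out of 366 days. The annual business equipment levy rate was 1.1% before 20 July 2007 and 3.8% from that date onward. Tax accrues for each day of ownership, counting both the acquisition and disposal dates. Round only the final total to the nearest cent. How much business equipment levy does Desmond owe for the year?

£25386.67

10 July – 19 July 2007: 10 days at 1.1% → £2074000 × 1.1% × 10/366 = £623.3333
20 July – 11 November 2007: 115 days at 3.8% → £2074000 × 3.8% × 115/366 = £24763.3333
Total = £25386.6667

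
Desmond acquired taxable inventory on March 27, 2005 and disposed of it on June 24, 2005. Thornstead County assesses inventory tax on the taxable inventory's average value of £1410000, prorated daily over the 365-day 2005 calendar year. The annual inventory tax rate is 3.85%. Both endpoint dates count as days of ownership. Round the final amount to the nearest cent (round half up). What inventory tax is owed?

£13385.34

Days held (March 27 – June 24, 2005): 90 out of 365
Tax = £1410000 × 3.85% × 90/365 = £13385.3425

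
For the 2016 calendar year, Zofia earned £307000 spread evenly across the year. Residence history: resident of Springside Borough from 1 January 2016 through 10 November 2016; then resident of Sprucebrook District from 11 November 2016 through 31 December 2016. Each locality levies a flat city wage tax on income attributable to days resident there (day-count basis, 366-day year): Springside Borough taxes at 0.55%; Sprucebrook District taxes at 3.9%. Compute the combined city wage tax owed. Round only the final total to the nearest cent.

£3121.59

Springside Borough, 1 January – 10 November 2016: 315 days → £307000 × 0.55% × 315/366 = £1453.2172
Sprucebrook District, 11 November – 31 December 2016: 51 days → £307000 × 3.9% × 51/366 = £1668.3689
Total = £3121.5861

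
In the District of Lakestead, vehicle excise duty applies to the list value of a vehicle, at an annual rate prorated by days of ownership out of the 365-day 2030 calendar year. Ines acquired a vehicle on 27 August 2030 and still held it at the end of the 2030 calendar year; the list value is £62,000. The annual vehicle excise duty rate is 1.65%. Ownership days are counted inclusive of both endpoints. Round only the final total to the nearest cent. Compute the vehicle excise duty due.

Days held (27 August – 31 December 2030): 127 out of 365
Tax = £62,000 × 1.65% × 127/365 = £355.9479

£355.95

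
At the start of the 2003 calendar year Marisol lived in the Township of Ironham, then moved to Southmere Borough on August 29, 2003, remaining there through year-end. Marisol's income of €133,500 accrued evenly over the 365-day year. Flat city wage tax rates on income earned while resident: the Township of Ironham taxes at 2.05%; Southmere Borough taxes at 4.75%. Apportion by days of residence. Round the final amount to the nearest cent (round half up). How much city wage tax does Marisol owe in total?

€3,971.17

The Township of Ironham, January 1 – August 28, 2003: 240 days → €133,500 × 2.05% × 240/365 = €1,799.5068
Southmere Borough, August 29 – December 31, 2003: 125 days → €133,500 × 4.75% × 125/365 = €2,171.6610
Total = €3,971.1678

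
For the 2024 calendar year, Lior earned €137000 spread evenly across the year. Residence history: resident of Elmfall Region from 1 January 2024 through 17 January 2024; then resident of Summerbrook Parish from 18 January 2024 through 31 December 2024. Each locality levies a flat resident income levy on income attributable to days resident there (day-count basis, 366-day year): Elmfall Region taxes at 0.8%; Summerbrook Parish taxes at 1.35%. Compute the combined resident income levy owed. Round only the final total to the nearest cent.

€1814.50

Elmfall Region, 1 January – 17 January 2024: 17 days → €137000 × 0.8% × 17/366 = €50.9071
Summerbrook Parish, 18 January – 31 December 2024: 349 days → €137000 × 1.35% × 349/366 = €1763.5943
Total = €1814.5014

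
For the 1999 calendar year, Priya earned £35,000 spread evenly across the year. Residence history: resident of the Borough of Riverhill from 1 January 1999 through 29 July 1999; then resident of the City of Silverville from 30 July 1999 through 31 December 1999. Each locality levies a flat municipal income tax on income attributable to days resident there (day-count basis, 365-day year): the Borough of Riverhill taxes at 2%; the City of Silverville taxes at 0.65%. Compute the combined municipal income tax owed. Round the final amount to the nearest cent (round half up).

The Borough of Riverhill, 1 January – 29 July 1999: 210 days → £35,000 × 2% × 210/365 = £402.7397
The City of Silverville, 30 July – 31 December 1999: 155 days → £35,000 × 0.65% × 155/365 = £96.6096
Total = £499.3493

£499.35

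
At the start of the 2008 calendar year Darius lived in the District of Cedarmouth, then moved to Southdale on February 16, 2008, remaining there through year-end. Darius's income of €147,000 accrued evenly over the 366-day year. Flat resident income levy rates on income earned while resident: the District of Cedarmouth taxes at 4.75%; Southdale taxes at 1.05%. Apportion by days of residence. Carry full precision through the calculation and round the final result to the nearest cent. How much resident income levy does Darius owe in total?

€2,227.09

The District of Cedarmouth, January 1 – February 15, 2008: 46 days → €147,000 × 4.75% × 46/366 = €877.5820
Southdale, February 16 – December 31, 2008: 320 days → €147,000 × 1.05% × 320/366 = €1,349.5082
Total = €2,227.0902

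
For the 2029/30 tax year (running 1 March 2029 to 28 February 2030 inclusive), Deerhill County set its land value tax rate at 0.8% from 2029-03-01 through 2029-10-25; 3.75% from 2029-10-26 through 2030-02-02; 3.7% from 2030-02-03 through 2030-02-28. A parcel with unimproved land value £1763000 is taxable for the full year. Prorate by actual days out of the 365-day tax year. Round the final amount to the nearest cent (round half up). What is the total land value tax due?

£31994.83

2029-03-01 to 2029-10-25: 239 days at 0.8% → £1763000 × 0.8% × 239/365 = £9235.2219
2029-10-26 to 2030-02-02: 100 days at 3.75% → £1763000 × 3.75% × 100/365 = £18113.0137
2030-02-03 to 2030-02-28: 26 days at 3.7% → £1763000 × 3.7% × 26/365 = £4646.5918
Total = £31994.8274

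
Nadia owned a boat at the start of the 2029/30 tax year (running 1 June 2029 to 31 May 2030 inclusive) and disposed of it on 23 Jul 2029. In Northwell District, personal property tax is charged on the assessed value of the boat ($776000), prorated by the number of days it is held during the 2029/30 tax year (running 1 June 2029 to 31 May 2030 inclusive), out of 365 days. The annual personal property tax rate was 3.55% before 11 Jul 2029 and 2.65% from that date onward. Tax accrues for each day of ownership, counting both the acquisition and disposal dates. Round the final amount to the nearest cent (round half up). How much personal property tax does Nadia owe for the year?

1 Jun – 10 Jul 2029: 40 days at 3.55% → $776000 × 3.55% × 40/365 = $3018.9589
11 Jul – 23 Jul 2029: 13 days at 2.65% → $776000 × 2.65% × 13/365 = $732.4164
Total = $3751.3753

$3751.38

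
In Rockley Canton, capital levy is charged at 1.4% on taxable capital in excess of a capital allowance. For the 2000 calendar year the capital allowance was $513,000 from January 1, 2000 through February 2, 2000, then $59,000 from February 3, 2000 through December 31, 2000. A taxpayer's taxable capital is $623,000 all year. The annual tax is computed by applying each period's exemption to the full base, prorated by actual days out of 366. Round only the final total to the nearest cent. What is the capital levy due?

January 1 – February 2, 2000: 33 days, exemption $513,000 → ($623,000 − $513,000) × 1.4% × 33/366 = $138.8525
February 3 – December 31, 2000: 333 days, exemption $59,000 → ($623,000 − $59,000) × 1.4% × 333/366 = $7,184.0656
Total = $7,322.9180

$7,322.92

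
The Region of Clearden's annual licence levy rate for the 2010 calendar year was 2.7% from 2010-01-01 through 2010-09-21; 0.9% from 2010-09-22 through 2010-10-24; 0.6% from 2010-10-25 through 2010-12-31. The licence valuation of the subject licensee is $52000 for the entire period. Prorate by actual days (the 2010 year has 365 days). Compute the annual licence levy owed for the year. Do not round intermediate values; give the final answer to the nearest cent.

2010-01-01 to 2010-09-21: 264 days at 2.7% → $52000 × 2.7% × 264/365 = $1015.4959
2010-09-22 to 2010-10-24: 33 days at 0.9% → $52000 × 0.9% × 33/365 = $42.3123
2010-10-25 to 2010-12-31: 68 days at 0.6% → $52000 × 0.6% × 68/365 = $58.1260
Total = $1115.9342

$1115.93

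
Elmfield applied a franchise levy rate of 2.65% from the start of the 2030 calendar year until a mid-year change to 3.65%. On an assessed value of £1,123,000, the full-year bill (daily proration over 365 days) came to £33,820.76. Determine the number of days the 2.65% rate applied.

233 days

Let d = days at the first rate; then 365 − d days at the second rate.
£1,123,000 × [2.65%·d + 3.65%·(365−d)] / 365 = £33,820.76
Solving gives d = 233, so the new rate took effect on August 22, 2030.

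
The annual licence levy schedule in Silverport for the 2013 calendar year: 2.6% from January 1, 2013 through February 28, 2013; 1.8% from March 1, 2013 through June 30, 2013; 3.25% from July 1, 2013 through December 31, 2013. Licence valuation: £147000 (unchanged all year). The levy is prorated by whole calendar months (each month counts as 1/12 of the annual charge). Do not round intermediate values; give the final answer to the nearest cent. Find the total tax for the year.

January 1 – February 28, 2013: 2 months at 2.6% → £147000 × 2.6% × 2/12 = £637.0000
March 1 – June 30, 2013: 4 months at 1.8% → £147000 × 1.8% × 4/12 = £882.0000
July 1 – December 31, 2013: 6 months at 3.25% → £147000 × 3.25% × 6/12 = £2388.7500
Total = £3907.7500

£3907.75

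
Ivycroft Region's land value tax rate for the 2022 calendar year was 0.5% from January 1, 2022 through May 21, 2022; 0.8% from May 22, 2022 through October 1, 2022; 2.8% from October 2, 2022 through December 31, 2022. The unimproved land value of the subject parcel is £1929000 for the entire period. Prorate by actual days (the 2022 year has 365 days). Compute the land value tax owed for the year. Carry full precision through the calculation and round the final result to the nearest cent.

January 1 – May 21, 2022: 141 days at 0.5% → £1929000 × 0.5% × 141/365 = £3725.8767
May 22 – October 1, 2022: 133 days at 0.8% → £1929000 × 0.8% × 133/365 = £5623.1671
October 2 – December 31, 2022: 91 days at 2.8% → £1929000 × 2.8% × 91/365 = £13466.0055
Total = £22815.0493

£22815.05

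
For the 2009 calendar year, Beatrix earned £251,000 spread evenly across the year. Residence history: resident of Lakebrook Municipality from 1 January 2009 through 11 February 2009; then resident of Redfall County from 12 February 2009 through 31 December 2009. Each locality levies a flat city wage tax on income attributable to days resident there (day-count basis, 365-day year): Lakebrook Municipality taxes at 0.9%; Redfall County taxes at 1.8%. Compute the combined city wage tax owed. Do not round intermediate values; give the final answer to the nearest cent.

Lakebrook Municipality, 1 January – 11 February 2009: 42 days → £251,000 × 0.9% × 42/365 = £259.9397
Redfall County, 12 February – 31 December 2009: 323 days → £251,000 × 1.8% × 323/365 = £3,998.1205
Total = £4,258.0603

£4,258.06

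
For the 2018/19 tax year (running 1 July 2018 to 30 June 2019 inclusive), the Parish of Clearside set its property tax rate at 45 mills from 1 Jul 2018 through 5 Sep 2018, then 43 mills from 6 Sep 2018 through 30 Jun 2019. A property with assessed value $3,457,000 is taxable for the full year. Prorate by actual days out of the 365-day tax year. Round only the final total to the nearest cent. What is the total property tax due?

1 Jul – 5 Sep 2018: 67 days at 45 mills → $3,457,000 × 4.5% × 67/365 = $28,555.7671
6 Sep 2018 – 30 Jun 2019: 298 days at 43 mills → $3,457,000 × 4.3% × 298/365 = $121,364.3781
Total = $149,920.1452

$149,920.15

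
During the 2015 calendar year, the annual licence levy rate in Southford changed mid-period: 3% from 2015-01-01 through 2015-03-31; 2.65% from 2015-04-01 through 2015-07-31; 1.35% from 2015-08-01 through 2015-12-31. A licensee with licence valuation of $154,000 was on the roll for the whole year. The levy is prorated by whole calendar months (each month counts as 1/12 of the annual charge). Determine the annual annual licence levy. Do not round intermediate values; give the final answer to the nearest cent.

$3,381.58

2015-01-01 to 2015-03-31: 3 months at 3% → $154,000 × 3% × 3/12 = $1,155.0000
2015-04-01 to 2015-07-31: 4 months at 2.65% → $154,000 × 2.65% × 4/12 = $1,360.3333
2015-08-01 to 2015-12-31: 5 months at 1.35% → $154,000 × 1.35% × 5/12 = $866.2500
Total = $3,381.5833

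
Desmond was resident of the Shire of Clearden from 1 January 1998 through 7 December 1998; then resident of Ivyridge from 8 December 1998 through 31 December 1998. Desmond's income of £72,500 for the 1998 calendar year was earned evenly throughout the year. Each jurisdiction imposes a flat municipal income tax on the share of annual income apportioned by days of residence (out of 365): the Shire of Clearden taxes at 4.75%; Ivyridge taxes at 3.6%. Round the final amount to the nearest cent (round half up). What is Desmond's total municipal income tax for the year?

The Shire of Clearden, 1 January – 7 December 1998: 341 days → £72,500 × 4.75% × 341/365 = £3,217.3116
Ivyridge, 8 December – 31 December 1998: 24 days → £72,500 × 3.6% × 24/365 = £171.6164
Total = £3,388.9281

£3,388.93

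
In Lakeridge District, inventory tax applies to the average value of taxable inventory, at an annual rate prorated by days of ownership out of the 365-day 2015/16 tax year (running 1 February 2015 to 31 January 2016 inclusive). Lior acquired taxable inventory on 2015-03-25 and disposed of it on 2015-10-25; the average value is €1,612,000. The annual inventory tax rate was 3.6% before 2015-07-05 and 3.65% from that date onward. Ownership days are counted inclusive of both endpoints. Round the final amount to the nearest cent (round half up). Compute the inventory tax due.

2015-03-25 to 2015-07-04: 102 days at 3.6% → €1,612,000 × 3.6% × 102/365 = €16,217.1616
2015-07-05 to 2015-10-25: 113 days at 3.65% → €1,612,000 × 3.65% × 113/365 = €18,215.6000
Total = €34,432.7616

€34,432.76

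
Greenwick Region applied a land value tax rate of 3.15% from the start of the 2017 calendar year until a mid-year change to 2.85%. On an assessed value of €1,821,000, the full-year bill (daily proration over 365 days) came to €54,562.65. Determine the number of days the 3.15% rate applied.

Let d = days at the first rate; then 365 − d days at the second rate.
€1,821,000 × [3.15%·d + 2.85%·(365−d)] / 365 = €54,562.65
Solving gives d = 178, so the new rate took effect on June 28, 2017.

178 days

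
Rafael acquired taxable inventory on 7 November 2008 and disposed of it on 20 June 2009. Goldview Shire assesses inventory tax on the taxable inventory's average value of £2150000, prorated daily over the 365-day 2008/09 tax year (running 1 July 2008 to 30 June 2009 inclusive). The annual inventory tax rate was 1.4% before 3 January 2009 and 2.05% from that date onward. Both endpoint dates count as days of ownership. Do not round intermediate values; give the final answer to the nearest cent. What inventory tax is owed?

7 November 2008 – 2 January 2009: 57 days at 1.4% → £2150000 × 1.4% × 57/365 = £4700.5479
3 January – 20 June 2009: 169 days at 2.05% → £2150000 × 2.05% × 169/365 = £20407.3288
Total = £25107.8767

£25107.88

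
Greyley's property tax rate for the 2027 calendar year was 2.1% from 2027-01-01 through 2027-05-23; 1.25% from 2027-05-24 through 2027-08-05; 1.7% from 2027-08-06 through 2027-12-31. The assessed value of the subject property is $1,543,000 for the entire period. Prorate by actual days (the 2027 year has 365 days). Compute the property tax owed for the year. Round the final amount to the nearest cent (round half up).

$27,241.35

2027-01-01 to 2027-05-23: 143 days at 2.1% → $1,543,000 × 2.1% × 143/365 = $12,694.8740
2027-05-24 to 2027-08-05: 74 days at 1.25% → $1,543,000 × 1.25% × 74/365 = $3,910.3425
2027-08-06 to 2027-12-31: 148 days at 1.7% → $1,543,000 × 1.7% × 148/365 = $10,636.1315
Total = $27,241.3479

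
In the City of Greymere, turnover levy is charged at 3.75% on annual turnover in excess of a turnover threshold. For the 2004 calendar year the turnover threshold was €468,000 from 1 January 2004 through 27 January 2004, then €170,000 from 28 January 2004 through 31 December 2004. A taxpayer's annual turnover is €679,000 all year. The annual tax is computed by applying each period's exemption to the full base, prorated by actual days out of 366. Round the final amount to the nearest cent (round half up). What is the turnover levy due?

1 January – 27 January 2004: 27 days, exemption €468,000 → (€679,000 − €468,000) × 3.75% × 27/366 = €583.7090
28 January – 31 December 2004: 339 days, exemption €170,000 → (€679,000 − €170,000) × 3.75% × 339/366 = €17,679.4057
Total = €18,263.1148

€18,263.11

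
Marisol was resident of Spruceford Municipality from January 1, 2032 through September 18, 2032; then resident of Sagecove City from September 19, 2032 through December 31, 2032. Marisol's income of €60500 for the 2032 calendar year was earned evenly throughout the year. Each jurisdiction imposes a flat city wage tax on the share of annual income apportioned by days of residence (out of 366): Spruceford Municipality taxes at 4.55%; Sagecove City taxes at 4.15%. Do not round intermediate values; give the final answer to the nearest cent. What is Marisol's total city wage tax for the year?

Spruceford Municipality, January 1 – September 18, 2032: 262 days → €60500 × 4.55% × 262/366 = €1970.5478
Sagecove City, September 19 – December 31, 2032: 104 days → €60500 × 4.15% × 104/366 = €713.4372
Total = €2683.9850

€2683.98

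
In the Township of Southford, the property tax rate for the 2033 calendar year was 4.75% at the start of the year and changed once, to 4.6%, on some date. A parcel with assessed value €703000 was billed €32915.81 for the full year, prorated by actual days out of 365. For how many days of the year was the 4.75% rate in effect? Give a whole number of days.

200 days

Let d = days at the first rate; then 365 − d days at the second rate.
€703000 × [4.75%·d + 4.6%·(365−d)] / 365 = €32915.81
Solving gives d = 200, so the new rate took effect on 20 July 2033.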